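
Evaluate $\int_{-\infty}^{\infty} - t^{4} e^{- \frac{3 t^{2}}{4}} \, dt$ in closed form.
$- \frac{8 \sqrt{3} \sqrt{\pi}}{9}$

Consider the simpler parametrised integral
$$J(a) = \int_{-\infty}^{\infty} - e^{- a t^{2}} \, dt = - \frac{\sqrt{\pi}}{\sqrt{a}}.$$

Differentiating under the integral sign brings down a factor of $(-t^2)$:
$$\frac{dJ}{da} = \int_{-\infty}^{\infty} t^{2} e^{- a t^{2}} \, dt = \frac{\sqrt{\pi}}{2 a^{\frac{3}{2}}}.$$

Repeating twice in total — each differentiation brings down another $(-t^2)$ — gives
$$\frac{d^{2}J}{da^{2}} = \int_{-\infty}^{\infty} - t^{4} e^{- a t^{2}} \, dt = - \frac{3 \sqrt{\pi}}{4 a^{\frac{5}{2}}},$$
and the integrand here is exactly the target integrand, so $I = - \frac{3 \sqrt{\pi}}{4 a^{\frac{5}{2}}}$.

Setting $a = \frac{3}{4}$:
$$I = - \frac{8 \sqrt{3} \sqrt{\pi}}{9}.$$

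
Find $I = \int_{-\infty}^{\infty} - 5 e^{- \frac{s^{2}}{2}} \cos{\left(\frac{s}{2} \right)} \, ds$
$- \frac{5 \sqrt{2} \sqrt{\pi}}{e^{\frac{1}{8}}}$

Treat the cosine frequency as a parameter and define $I(b) = \int_{-\infty}^{\infty} - 5 e^{- \frac{s^{2}}{2}} \cos{\left(b s \right)} \, ds$.

Differentiating under the integral sign,
$$I'(b) = \int_{-\infty}^{\infty} 5 s e^{- \frac{s^{2}}{2}} \sin{\left(b s \right)} \, ds.$$

Integrate $\int_{-\infty}^{\infty} s \sin(b s)\, e^{- \frac{s^{2}}{2}}\, ds$ by parts with $u = \sin(b s)$ and $dv = s\, e^{- \frac{s^{2}}{2}}\, ds$, giving $v = - e^{- \frac{s^{2}}{2}}$. The boundary term vanishes and
$$\int_{-\infty}^{\infty} s \sin(b s)\, e^{- \frac{s^{2}}{2}}\, ds = b \int_{-\infty}^{\infty} \cos(b s)\, e^{- \frac{s^{2}}{2}}\, ds,$$
so $I'(b) = - b\, I(b)$.

This is a separable first-order ODE; solving with the initial condition $I(0) = \int_{-\infty}^{\infty} - 5 e^{- \frac{s^{2}}{2}}\,ds = - 5 \sqrt{2} \sqrt{\pi}$ gives
$$I(b) = - 5 \sqrt{2} \sqrt{\pi} e^{- \frac{b^{2}}{2}}.$$

Setting $b = \frac{1}{2}$:
$$I = - \frac{5 \sqrt{2} \sqrt{\pi}}{e^{\frac{1}{8}}}.$$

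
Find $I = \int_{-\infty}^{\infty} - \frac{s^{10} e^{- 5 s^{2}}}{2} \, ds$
$- \frac{189 \sqrt{5} \sqrt{\pi}}{200000}$

Consider the simpler parametrised integral
$$J(a) = \int_{-\infty}^{\infty} - \frac{e^{- a s^{2}}}{2} \, ds = - \frac{\sqrt{\pi}}{2 \sqrt{a}}.$$

Differentiating under the integral sign brings down a factor of $(-s^2)$:
$$\frac{dJ}{da} = \int_{-\infty}^{\infty} \frac{s^{2} e^{- a s^{2}}}{2} \, ds = \frac{\sqrt{\pi}}{4 a^{\frac{3}{2}}}.$$

Repeating $5$ times in total — each differentiation brings down another $(-s^2)$ — gives
$$\frac{d^{5}J}{da^{5}} = \int_{-\infty}^{\infty} \frac{s^{10} e^{- a s^{2}}}{2} \, ds = \frac{945 \sqrt{\pi}}{64 a^{\frac{11}{2}}},$$
and the integrand here is $(-1)^{5}$ times the target integrand, so $I = (-1)^{5}\,\frac{d^{5}J}{da^{5}} = - \frac{945 \sqrt{\pi}}{64 a^{\frac{11}{2}}}$.

Setting $a = 5$:
$$I = - \frac{189 \sqrt{5} \sqrt{\pi}}{200000}.$$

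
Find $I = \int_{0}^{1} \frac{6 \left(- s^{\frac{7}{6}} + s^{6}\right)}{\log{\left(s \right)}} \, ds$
$\log{\left(\frac{5489031744}{4826809} \right)}$

Consider the one-parameter family: let $I(a) = \int_{0}^{1} \frac{6 \left(s^{6} - s^{a}\right)}{\log{\left(s \right)}} \, ds$.

Since $\dfrac{\partial}{\partial a}\,s^{a} = s^{a} \ln s$, the $\ln s$ in the denominator cancels and
$$\frac{dI}{da} = \int_{0}^{1} -6 s^{a} \, ds = -6 \left[\frac{s^{a+1}}{a+1}\right]_0^1 = - \frac{6}{a + 1}.$$

Integrating with respect to $a$ gives $I(a) = \log{\left(\frac{117649}{\left(a + 1\right)^{6}} \right)} + C$.

At $a = 6$ the integrand is identically $0$, so $I(6) = 0$. The closed form gives $0$, hence $C = 0$.

Setting $a = \frac{7}{6}$:
$$I = \log{\left(\frac{5489031744}{4826809} \right)}.$$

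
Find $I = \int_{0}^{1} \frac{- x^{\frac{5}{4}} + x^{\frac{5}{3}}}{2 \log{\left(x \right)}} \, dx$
$- \log{\left(\frac{3 \sqrt{6}}{8} \right)}$

Consider the one-parameter family: let $I(a) = \int_{0}^{1} \frac{x^{\frac{5}{3}} - x^{a}}{2 \log{\left(x \right)}} \, dx$.

Since $\dfrac{\partial}{\partial a}\,x^{a} = x^{a} \ln x$, the $\ln x$ in the denominator cancels and
$$\frac{dI}{da} = \int_{0}^{1} - \frac{1}{2} x^{a} \, dx = - \frac{1}{2} \left[\frac{x^{a+1}}{a+1}\right]_0^1 = - \frac{1}{2 a + 2}.$$

Integrating with respect to $a$ gives $I(a) = - \log{\left(\frac{\sqrt{6} \sqrt{a + 1}}{4} \right)} + C$.

At $a = \frac{5}{3}$ the integrand is identically $0$, so $I(\frac{5}{3}) = 0$. The closed form gives $0$, hence $C = 0$.

Setting $a = \frac{5}{4}$:
$$I = - \log{\left(\frac{3 \sqrt{6}}{8} \right)}.$$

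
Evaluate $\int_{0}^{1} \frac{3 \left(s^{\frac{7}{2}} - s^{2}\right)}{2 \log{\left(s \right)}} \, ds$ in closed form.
$- \log{\left(\frac{2 \sqrt{6}}{9} \right)}$

Replace the exponent $2$ by a parameter $a$: let $I(a) = \int_{0}^{1} \frac{3 \left(s^{\frac{7}{2}} - s^{a}\right)}{2 \log{\left(s \right)}} \, ds$.

Since $\dfrac{\partial}{\partial a}\,s^{a} = s^{a} \ln s$, the $\ln s$ in the denominator cancels and
$$\frac{dI}{da} = \int_{0}^{1} - \frac{3}{2} s^{a} \, ds = - \frac{3}{2} \left[\frac{s^{a+1}}{a+1}\right]_0^1 = - \frac{3}{2 a + 2}.$$

Integrating with respect to $a$ gives $I(a) = - \log{\left(\frac{2 \sqrt{2} \left(a + 1\right)^{\frac{3}{2}}}{27} \right)} + C$.

At $a = \frac{7}{2}$ the integrand is identically $0$, so $I(\frac{7}{2}) = 0$. The closed form gives $0$, hence $C = 0$.

Setting $a = 2$:
$$I = - \log{\left(\frac{2 \sqrt{6}}{9} \right)}.$$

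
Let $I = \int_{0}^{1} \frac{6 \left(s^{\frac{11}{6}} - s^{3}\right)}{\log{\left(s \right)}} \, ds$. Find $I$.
$- \log{\left(\frac{191102976}{24137569} \right)}$

Consider the one-parameter family: let $I(a) = \int_{0}^{1} \frac{6 \left(s^{\frac{11}{6}} - s^{a}\right)}{\log{\left(s \right)}} \, ds$.

Since $\dfrac{\partial}{\partial a}\,s^{a} = s^{a} \ln s$, the $\ln s$ in the denominator cancels and
$$\frac{dI}{da} = \int_{0}^{1} -6 s^{a} \, ds = -6 \left[\frac{s^{a+1}}{a+1}\right]_0^1 = - \frac{6}{a + 1}.$$

Integrating with respect to $a$ gives $I(a) = - \log{\left(\frac{46656 \left(a + 1\right)^{6}}{24137569} \right)} + C$.

At $a = \frac{11}{6}$ the integrand is identically $0$, so $I(\frac{11}{6}) = 0$. The closed form gives $0$, hence $C = 0$.

Setting $a = 3$:
$$I = - \log{\left(\frac{191102976}{24137569} \right)}.$$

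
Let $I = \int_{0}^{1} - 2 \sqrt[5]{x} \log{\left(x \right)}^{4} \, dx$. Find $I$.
$- \frac{3125}{162}$

Start from the elementary integral
$$J(a) = \int_{0}^{1} - 2 x^{a} \, dx = - \frac{2}{a + 1}.$$

Differentiating under the integral sign brings down a factor of $\ln x$:
$$\frac{dJ}{da} = \int_{0}^{1} - 2 x^{a} \log{\left(x \right)} \, dx = \frac{2}{\left(a + 1\right)^{2}}.$$

Repeating $4$ times in total — each differentiation brings down another $\ln x$ — gives
$$\frac{d^{4}J}{da^{4}} = \int_{0}^{1} - 2 x^{a} \log{\left(x \right)}^{4} \, dx = - \frac{48}{\left(a + 1\right)^{5}},$$
and the integrand here is exactly the target integrand, so $I = - \frac{48}{\left(a + 1\right)^{5}}$.

Setting $a = \frac{1}{5}$:
$$I = - \frac{3125}{162}.$$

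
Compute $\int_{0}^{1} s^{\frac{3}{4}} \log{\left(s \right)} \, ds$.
$- \frac{16}{49}$

Consider the simpler parametrised integral
$$J(a) = \int_{0}^{1} s^{a} \, ds = \frac{1}{a + 1}.$$

Differentiating under the integral sign brings down a factor of $\ln s$:
$$\frac{dJ}{da} = \int_{0}^{1} s^{a} \log{\left(s \right)} \, ds = - \frac{1}{\left(a + 1\right)^{2}}.$$

The integral on the left is $I$, so $I = - \frac{1}{\left(a + 1\right)^{2}}$.

Setting $a = \frac{3}{4}$:
$$I = - \frac{16}{49}.$$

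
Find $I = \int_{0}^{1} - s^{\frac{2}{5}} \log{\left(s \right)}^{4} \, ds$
$- \frac{75000}{16807}$

Begin with the known integral
$$J(a) = \int_{0}^{1} - s^{a} \, ds = - \frac{1}{a + 1}.$$

Differentiating under the integral sign brings down a factor of $\ln s$:
$$\frac{dJ}{da} = \int_{0}^{1} - s^{a} \log{\left(s \right)} \, ds = \frac{1}{\left(a + 1\right)^{2}}.$$

Repeating $4$ times in total — each differentiation brings down another $\ln s$ — gives
$$\frac{d^{4}J}{da^{4}} = \int_{0}^{1} - s^{a} \log{\left(s \right)}^{4} \, ds = - \frac{24}{\left(a + 1\right)^{5}},$$
and the integrand here is exactly the target integrand, so $I = - \frac{24}{\left(a + 1\right)^{5}}$.

Setting $a = \frac{2}{5}$:
$$I = - \frac{75000}{16807}.$$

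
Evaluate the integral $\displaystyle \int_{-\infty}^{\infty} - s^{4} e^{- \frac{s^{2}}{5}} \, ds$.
$- \frac{75 \sqrt{5} \sqrt{\pi}}{4}$

Begin with the known integral
$$J(a) = \int_{-\infty}^{\infty} - e^{- a s^{2}} \, ds = - \frac{\sqrt{\pi}}{\sqrt{a}}.$$

Differentiating under the integral sign brings down a factor of $(-s^2)$:
$$\frac{dJ}{da} = \int_{-\infty}^{\infty} s^{2} e^{- a s^{2}} \, ds = \frac{\sqrt{\pi}}{2 a^{\frac{3}{2}}}.$$

Repeating twice in total — each differentiation brings down another $(-s^2)$ — gives
$$\frac{d^{2}J}{da^{2}} = \int_{-\infty}^{\infty} - s^{4} e^{- a s^{2}} \, ds = - \frac{3 \sqrt{\pi}}{4 a^{\frac{5}{2}}},$$
and the integrand here is exactly the target integrand, so $I = - \frac{3 \sqrt{\pi}}{4 a^{\frac{5}{2}}}$.

Setting $a = \frac{1}{5}$:
$$I = - \frac{75 \sqrt{5} \sqrt{\pi}}{4}.$$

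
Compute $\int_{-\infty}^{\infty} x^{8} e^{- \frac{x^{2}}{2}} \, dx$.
$105 \sqrt{2} \sqrt{\pi}$

Begin with the known integral
$$J(a) = \int_{-\infty}^{\infty} e^{- a x^{2}} \, dx = \frac{\sqrt{\pi}}{\sqrt{a}}.$$

Differentiating under the integral sign brings down a factor of $(-x^2)$:
$$\frac{dJ}{da} = \int_{-\infty}^{\infty} - x^{2} e^{- a x^{2}} \, dx = - \frac{\sqrt{\pi}}{2 a^{\frac{3}{2}}}.$$

Repeating $4$ times in total — each differentiation brings down another $(-x^2)$ — gives
$$\frac{d^{4}J}{da^{4}} = \int_{-\infty}^{\infty} x^{8} e^{- a x^{2}} \, dx = \frac{105 \sqrt{\pi}}{16 a^{\frac{9}{2}}},$$
and the integrand here is exactly the target integrand, so $I = \frac{105 \sqrt{\pi}}{16 a^{\frac{9}{2}}}$.

Setting $a = \frac{1}{2}$:
$$I = 105 \sqrt{2} \sqrt{\pi}.$$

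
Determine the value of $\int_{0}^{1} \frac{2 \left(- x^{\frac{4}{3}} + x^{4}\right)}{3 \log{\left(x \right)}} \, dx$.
$- \frac{2 \log{\left(7 \right)}}{3} + \frac{2 \log{\left(15 \right)}}{3}$

Consider the one-parameter family: let $I(a) = \int_{0}^{1} \frac{2 \left(- x^{\frac{4}{3}} + x^{a}\right)}{3 \log{\left(x \right)}} \, dx$.

Since $\dfrac{\partial}{\partial a}\,x^{a} = x^{a} \ln x$, the $\ln x$ in the denominator cancels and
$$\frac{dI}{da} = \int_{0}^{1} \frac{2}{3} x^{a} \, dx = \frac{2}{3} \left[\frac{x^{a+1}}{a+1}\right]_0^1 = \frac{2}{3 \left(a + 1\right)}.$$

Integrating with respect to $a$ gives $I(a) = \log{\left(\frac{3^{\frac{2}{3}} \sqrt[3]{7} \left(a + 1\right)^{\frac{2}{3}}}{7} \right)} + C$.

At $a = \frac{4}{3}$ the integrand is identically $0$, so $I(\frac{4}{3}) = 0$. The closed form gives $0$, hence $C = 0$.

Setting $a = 4$:
$$I = - \frac{2 \log{\left(7 \right)}}{3} + \frac{2 \log{\left(15 \right)}}{3}.$$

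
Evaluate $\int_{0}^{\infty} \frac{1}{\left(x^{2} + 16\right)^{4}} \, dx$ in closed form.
$\frac{5 \pi}{524288}$

Recall the elementary integral
$$J(a) = \int_{0}^{\infty} \frac{1}{a^{2} + x^{2}} \, dx = \frac{\pi}{2 a}.$$

Differentiating under the integral sign with respect to $a$,
$$\frac{dJ}{da} = \int_{0}^{\infty} - \frac{2 a}{\left(a^{2} + x^{2}\right)^{2}} \, dx = - \frac{\pi}{2 a^{2}},$$
so $\int_{0}^{\infty} \frac{1}{\left(a^{2} + x^{2}\right)^{2}} \, dx = \frac{\pi}{4 a^{3}}$.

Repeating — each differentiation of $1/(x^2+a^2)^j$ produces $-2ja/(x^2+a^2)^{j+1}$ — and dividing through by $-2ja$ at each step yields, after $3$ differentiations in total,
$$\int_{0}^{\infty} \frac{1}{\left(a^{2} + x^{2}\right)^{4}} \, dx = \frac{5 \pi}{32 a^{7}}.$$

Setting $a = 4$:
$$I = \frac{5 \pi}{524288}.$$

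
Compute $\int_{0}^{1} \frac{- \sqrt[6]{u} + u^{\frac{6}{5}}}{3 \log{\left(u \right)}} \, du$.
$- \frac{\log{\left(35 \right)}}{3} + \frac{\log{\left(66 \right)}}{3}$

Introduce a parameter $a$ in the exponent: let $I(a) = \int_{0}^{1} \frac{u^{\frac{6}{5}} - u^{a}}{3 \log{\left(u \right)}} \, du$.

Since $\dfrac{\partial}{\partial a}\,u^{a} = u^{a} \ln u$, the $\ln u$ in the denominator cancels and
$$\frac{dI}{da} = \int_{0}^{1} - \frac{1}{3} u^{a} \, du = - \frac{1}{3} \left[\frac{u^{a+1}}{a+1}\right]_0^1 = - \frac{1}{3 a + 3}.$$

Integrating with respect to $a$ gives $I(a) = - \frac{\log{\left(a + 1 \right)}}{3} - \frac{\log{\left(5 \right)}}{3} + \frac{\log{\left(11 \right)}}{3} + C$.

At $a = \frac{6}{5}$ the integrand is identically $0$, so $I(\frac{6}{5}) = 0$. The closed form gives $0$, hence $C = 0$.

Setting $a = \frac{1}{6}$:
$$I = - \frac{\log{\left(35 \right)}}{3} + \frac{\log{\left(66 \right)}}{3}.$$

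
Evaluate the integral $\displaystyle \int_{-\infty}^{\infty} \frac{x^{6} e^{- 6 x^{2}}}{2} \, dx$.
$\frac{5 \sqrt{6} \sqrt{\pi}}{6912}$

Begin with the known integral
$$J(a) = \int_{-\infty}^{\infty} \frac{e^{- a x^{2}}}{2} \, dx = \frac{\sqrt{\pi}}{2 \sqrt{a}}.$$

Differentiating under the integral sign brings down a factor of $(-x^2)$:
$$\frac{dJ}{da} = \int_{-\infty}^{\infty} - \frac{x^{2} e^{- a x^{2}}}{2} \, dx = - \frac{\sqrt{\pi}}{4 a^{\frac{3}{2}}}.$$

Repeating $3$ times in total — each differentiation brings down another $(-x^2)$ — gives
$$\frac{d^{3}J}{da^{3}} = \int_{-\infty}^{\infty} - \frac{x^{6} e^{- a x^{2}}}{2} \, dx = - \frac{15 \sqrt{\pi}}{16 a^{\frac{7}{2}}},$$
and the integrand here is $(-1)^{3}$ times the target integrand, so $I = (-1)^{3}\,\frac{d^{3}J}{da^{3}} = \frac{15 \sqrt{\pi}}{16 a^{\frac{7}{2}}}$.

Setting $a = 6$:
$$I = \frac{5 \sqrt{6} \sqrt{\pi}}{6912}.$$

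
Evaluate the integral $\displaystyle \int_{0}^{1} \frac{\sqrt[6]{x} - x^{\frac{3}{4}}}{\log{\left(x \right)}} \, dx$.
$- \log{\left(3 \right)} + \log{\left(2 \right)}$

Introduce a parameter $a$ in the exponent: let $I(a) = \int_{0}^{1} \frac{\sqrt[6]{x} - x^{a}}{\log{\left(x \right)}} \, dx$.

Since $\dfrac{\partial}{\partial a}\,x^{a} = x^{a} \ln x$, the $\ln x$ in the denominator cancels and
$$\frac{dI}{da} = \int_{0}^{1} -1 x^{a} \, dx = -1 \left[\frac{x^{a+1}}{a+1}\right]_0^1 = - \frac{1}{a + 1}.$$

Integrating with respect to $a$ gives $I(a) = - \log{\left(\frac{6 a}{7} + \frac{6}{7} \right)} + C$.

At $a = \frac{1}{6}$ the integrand is identically $0$, so $I(\frac{1}{6}) = 0$. The closed form gives $0$, hence $C = 0$.

Setting $a = \frac{3}{4}$:
$$I = - \log{\left(3 \right)} + \log{\left(2 \right)}.$$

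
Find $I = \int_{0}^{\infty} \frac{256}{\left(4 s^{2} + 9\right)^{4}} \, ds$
$\frac{20 \pi}{2187}$

Start from the standard arctangent integral
$$J(a) = \int_{0}^{\infty} \frac{1}{a^{2} + s^{2}} \, ds = \frac{\pi}{2 a}.$$

Differentiating under the integral sign with respect to $a$,
$$\frac{dJ}{da} = \int_{0}^{\infty} - \frac{2 a}{\left(a^{2} + s^{2}\right)^{2}} \, ds = - \frac{\pi}{2 a^{2}},$$
so $\int_{0}^{\infty} \frac{1}{\left(a^{2} + s^{2}\right)^{2}} \, ds = \frac{\pi}{4 a^{3}}$.

Repeating — each differentiation of $1/(s^2+a^2)^j$ produces $-2ja/(s^2+a^2)^{j+1}$ — and dividing through by $-2ja$ at each step yields, after $3$ differentiations in total,
$$\int_{0}^{\infty} \frac{1}{\left(a^{2} + s^{2}\right)^{4}} \, ds = \frac{5 \pi}{32 a^{7}}.$$

Setting $a = \frac{3}{2}$:
$$I = \frac{20 \pi}{2187}.$$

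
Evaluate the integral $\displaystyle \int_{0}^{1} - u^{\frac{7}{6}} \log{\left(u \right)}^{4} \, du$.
$- \frac{186624}{371293}$

Begin with the known integral
$$J(a) = \int_{0}^{1} - u^{a} \, du = - \frac{1}{a + 1}.$$

Differentiating under the integral sign brings down a factor of $\ln u$:
$$\frac{dJ}{da} = \int_{0}^{1} - u^{a} \log{\left(u \right)} \, du = \frac{1}{\left(a + 1\right)^{2}}.$$

Repeating $4$ times in total — each differentiation brings down another $\ln u$ — gives
$$\frac{d^{4}J}{da^{4}} = \int_{0}^{1} - u^{a} \log{\left(u \right)}^{4} \, du = - \frac{24}{\left(a + 1\right)^{5}},$$
and the integrand here is exactly the target integrand, so $I = - \frac{24}{\left(a + 1\right)^{5}}$.

Setting $a = \frac{7}{6}$:
$$I = - \frac{186624}{371293}.$$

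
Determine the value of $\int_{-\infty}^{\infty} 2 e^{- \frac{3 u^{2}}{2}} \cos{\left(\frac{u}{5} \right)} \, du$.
$\frac{2 \sqrt{6} \sqrt{\pi}}{3 e^{\frac{1}{150}}}$

Treat the cosine frequency as a parameter and define $I(b) = \int_{-\infty}^{\infty} 2 e^{- \frac{3 u^{2}}{2}} \cos{\left(b u \right)} \, du$.

Differentiating under the integral sign,
$$I'(b) = \int_{-\infty}^{\infty} - 2 u e^{- \frac{3 u^{2}}{2}} \sin{\left(b u \right)} \, du.$$

Integrate $\int_{-\infty}^{\infty} u \sin(b u)\, e^{- \frac{3 u^{2}}{2}}\, du$ by parts with $w = \sin(b u)$ and $dv = u\, e^{- \frac{3 u^{2}}{2}}\, du$, giving $v = - \frac{e^{- \frac{3 u^{2}}{2}}}{3}$. The boundary term vanishes and
$$\int_{-\infty}^{\infty} u \sin(b u)\, e^{- \frac{3 u^{2}}{2}}\, du = \frac{b}{3} \int_{-\infty}^{\infty} \cos(b u)\, e^{- \frac{3 u^{2}}{2}}\, du,$$
so $I'(b) = - \frac{b}{3}\, I(b)$.

This is a separable first-order ODE; solving with the initial condition $I(0) = \int_{-\infty}^{\infty} 2 e^{- \frac{3 u^{2}}{2}}\,du = \frac{2 \sqrt{6} \sqrt{\pi}}{3}$ gives
$$I(b) = \frac{2 \sqrt{6} \sqrt{\pi} e^{- \frac{b^{2}}{6}}}{3}.$$

Setting $b = \frac{1}{5}$:
$$I = \frac{2 \sqrt{6} \sqrt{\pi}}{3 e^{\frac{1}{150}}}.$$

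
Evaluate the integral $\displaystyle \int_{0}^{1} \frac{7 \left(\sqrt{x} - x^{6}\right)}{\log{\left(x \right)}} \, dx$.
$\log{\left(\frac{2187}{105413504} \right)}$

Introduce a parameter $a$ in the exponent: let $I(a) = \int_{0}^{1} \frac{7 \left(- x^{6} + x^{a}\right)}{\log{\left(x \right)}} \, dx$.

Since $\dfrac{\partial}{\partial a}\,x^{a} = x^{a} \ln x$, the $\ln x$ in the denominator cancels and
$$\frac{dI}{da} = \int_{0}^{1} 7 x^{a} \, dx = 7 \left[\frac{x^{a+1}}{a+1}\right]_0^1 = \frac{7}{a + 1}.$$

Integrating with respect to $a$ gives $I(a) = \log{\left(\frac{\left(a + 1\right)^{7}}{823543} \right)} + C$.

At $a = 6$ the integrand is identically $0$, so $I(6) = 0$. The closed form gives $0$, hence $C = 0$.

Setting $a = \frac{1}{2}$:
$$I = \log{\left(\frac{2187}{105413504} \right)}.$$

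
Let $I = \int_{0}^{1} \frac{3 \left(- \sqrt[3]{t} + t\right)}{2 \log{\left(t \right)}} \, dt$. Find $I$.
$\log{\left(\frac{3 \sqrt{6}}{4} \right)}$

Introduce a parameter $a$ in the exponent: let $I(a) = \int_{0}^{1} \frac{3 \left(- \sqrt[3]{t} + t^{a}\right)}{2 \log{\left(t \right)}} \, dt$.

Since $\dfrac{\partial}{\partial a}\,t^{a} = t^{a} \ln t$, the $\ln t$ in the denominator cancels and
$$\frac{dI}{da} = \int_{0}^{1} \frac{3}{2} t^{a} \, dt = \frac{3}{2} \left[\frac{t^{a+1}}{a+1}\right]_0^1 = \frac{3}{2 \left(a + 1\right)}.$$

Integrating with respect to $a$ gives $I(a) = \log{\left(\frac{3 \sqrt{3} \left(a + 1\right)^{\frac{3}{2}}}{8} \right)} + C$.

At $a = \frac{1}{3}$ the integrand is identically $0$, so $I(\frac{1}{3}) = 0$. The closed form gives $0$, hence $C = 0$.

Setting $a = 1$:
$$I = \log{\left(\frac{3 \sqrt{6}}{4} \right)}.$$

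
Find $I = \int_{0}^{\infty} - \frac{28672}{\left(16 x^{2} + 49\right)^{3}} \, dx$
$- \frac{192 \pi}{2401}$

Start from the standard arctangent integral
$$J(a) = \int_{0}^{\infty} - \frac{7}{a^{2} + x^{2}} \, dx = - \frac{7 \pi}{2 a}.$$

Differentiating under the integral sign with respect to $a$,
$$\frac{dJ}{da} = \int_{0}^{\infty} \frac{14 a}{\left(a^{2} + x^{2}\right)^{2}} \, dx = \frac{7 \pi}{2 a^{2}},$$
so $\int_{0}^{\infty} - \frac{7}{\left(a^{2} + x^{2}\right)^{2}} \, dx = - \frac{7 \pi}{4 a^{3}}$.

Repeating — each differentiation of $1/(x^2+a^2)^j$ produces $-2ja/(x^2+a^2)^{j+1}$ — and dividing through by $-2ja$ at each step yields, after $2$ differentiations in total,
$$\int_{0}^{\infty} - \frac{7}{\left(a^{2} + x^{2}\right)^{3}} \, dx = - \frac{21 \pi}{16 a^{5}}.$$

Setting $a = \frac{7}{4}$:
$$I = - \frac{192 \pi}{2401}.$$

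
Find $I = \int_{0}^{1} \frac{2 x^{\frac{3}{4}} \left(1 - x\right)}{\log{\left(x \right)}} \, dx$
$\log{\left(\frac{49}{121} \right)}$

Introduce a parameter $a$ in the exponent: let $I(a) = \int_{0}^{1} \frac{2 \left(- x^{\frac{7}{4}} + x^{a}\right)}{\log{\left(x \right)}} \, dx$.

Since $\dfrac{\partial}{\partial a}\,x^{a} = x^{a} \ln x$, the $\ln x$ in the denominator cancels and
$$\frac{dI}{da} = \int_{0}^{1} 2 x^{a} \, dx = 2 \left[\frac{x^{a+1}}{a+1}\right]_0^1 = \frac{2}{a + 1}.$$

Integrating with respect to $a$ gives $I(a) = \log{\left(\frac{16 \left(a + 1\right)^{2}}{121} \right)} + C$.

At $a = \frac{7}{4}$ the integrand is identically $0$, so $I(\frac{7}{4}) = 0$. The closed form gives $0$, hence $C = 0$.

Setting $a = \frac{3}{4}$:
$$I = \log{\left(\frac{49}{121} \right)}.$$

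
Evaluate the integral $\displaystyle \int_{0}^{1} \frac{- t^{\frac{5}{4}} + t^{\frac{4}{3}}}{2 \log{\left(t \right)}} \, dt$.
$\log{\left(\frac{2 \sqrt{21}}{9} \right)}$

Introduce a parameter $a$ in the exponent: let $I(a) = \int_{0}^{1} \frac{t^{\frac{4}{3}} - t^{a}}{2 \log{\left(t \right)}} \, dt$.

Since $\dfrac{\partial}{\partial a}\,t^{a} = t^{a} \ln t$, the $\ln t$ in the denominator cancels and
$$\frac{dI}{da} = \int_{0}^{1} - \frac{1}{2} t^{a} \, dt = - \frac{1}{2} \left[\frac{t^{a+1}}{a+1}\right]_0^1 = - \frac{1}{2 a + 2}.$$

Integrating with respect to $a$ gives $I(a) = - \frac{\log{\left(a + 1 \right)}}{2} - \frac{\log{\left(3 \right)}}{2} + \frac{\log{\left(7 \right)}}{2} + C$.

At $a = \frac{4}{3}$ the integrand is identically $0$, so $I(\frac{4}{3}) = 0$. The closed form gives $0$, hence $C = 0$.

Setting $a = \frac{5}{4}$:
$$I = \log{\left(\frac{2 \sqrt{21}}{9} \right)}.$$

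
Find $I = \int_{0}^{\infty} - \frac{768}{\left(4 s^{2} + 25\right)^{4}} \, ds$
$- \frac{12 \pi}{15625}$

Begin with the known result
$$J(a) = \int_{0}^{\infty} - \frac{3}{a^{2} + s^{2}} \, ds = - \frac{3 \pi}{2 a}.$$

Differentiating under the integral sign with respect to $a$,
$$\frac{dJ}{da} = \int_{0}^{\infty} \frac{6 a}{\left(a^{2} + s^{2}\right)^{2}} \, ds = \frac{3 \pi}{2 a^{2}},$$
so $\int_{0}^{\infty} - \frac{3}{\left(a^{2} + s^{2}\right)^{2}} \, ds = - \frac{3 \pi}{4 a^{3}}$.

Repeating — each differentiation of $1/(s^2+a^2)^j$ produces $-2ja/(s^2+a^2)^{j+1}$ — and dividing through by $-2ja$ at each step yields, after $3$ differentiations in total,
$$\int_{0}^{\infty} - \frac{3}{\left(a^{2} + s^{2}\right)^{4}} \, ds = - \frac{15 \pi}{32 a^{7}}.$$

Setting $a = \frac{5}{2}$:
$$I = - \frac{12 \pi}{15625}.$$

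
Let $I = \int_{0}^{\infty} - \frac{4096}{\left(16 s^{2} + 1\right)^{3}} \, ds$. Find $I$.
$- 192 \pi$

Recall the elementary integral
$$J(a) = \int_{0}^{\infty} - \frac{1}{a^{2} + s^{2}} \, ds = - \frac{\pi}{2 a}.$$

Differentiating under the integral sign with respect to $a$,
$$\frac{dJ}{da} = \int_{0}^{\infty} \frac{2 a}{\left(a^{2} + s^{2}\right)^{2}} \, ds = \frac{\pi}{2 a^{2}},$$
so $\int_{0}^{\infty} - \frac{1}{\left(a^{2} + s^{2}\right)^{2}} \, ds = - \frac{\pi}{4 a^{3}}$.

Repeating — each differentiation of $1/(s^2+a^2)^j$ produces $-2ja/(s^2+a^2)^{j+1}$ — and dividing through by $-2ja$ at each step yields, after $2$ differentiations in total,
$$\int_{0}^{\infty} - \frac{1}{\left(a^{2} + s^{2}\right)^{3}} \, ds = - \frac{3 \pi}{16 a^{5}}.$$

Setting $a = \frac{1}{4}$:
$$I = - 192 \pi.$$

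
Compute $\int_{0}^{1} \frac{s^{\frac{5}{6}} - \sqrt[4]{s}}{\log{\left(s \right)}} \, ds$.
$\log{\left(\frac{22}{15} \right)}$

Introduce a parameter $a$ in the exponent: let $I(a) = \int_{0}^{1} \frac{- \sqrt[4]{s} + s^{a}}{\log{\left(s \right)}} \, ds$.

Since $\dfrac{\partial}{\partial a}\,s^{a} = s^{a} \ln s$, the $\ln s$ in the denominator cancels and
$$\frac{dI}{da} = \int_{0}^{1} s^{a} \, ds = \left[\frac{s^{a+1}}{a+1}\right]_0^1 = \frac{1}{a + 1}.$$

Integrating with respect to $a$ gives $I(a) = \log{\left(\frac{4 a}{5} + \frac{4}{5} \right)} + C$.

At $a = \frac{1}{4}$ the integrand is identically $0$, so $I(\frac{1}{4}) = 0$. The closed form gives $0$, hence $C = 0$.

Setting $a = \frac{5}{6}$:
$$I = \log{\left(\frac{22}{15} \right)}.$$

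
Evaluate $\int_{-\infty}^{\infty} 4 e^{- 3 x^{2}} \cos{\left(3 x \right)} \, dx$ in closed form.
$\frac{4 \sqrt{3} \sqrt{\pi}}{3 e^{\frac{3}{4}}}$

Treat the cosine frequency as a parameter and define $I(b) = \int_{-\infty}^{\infty} 4 e^{- 3 x^{2}} \cos{\left(b x \right)} \, dx$.

Differentiating under the integral sign,
$$I'(b) = \int_{-\infty}^{\infty} - 4 x e^{- 3 x^{2}} \sin{\left(b x \right)} \, dx.$$

Integrate $\int_{-\infty}^{\infty} x \sin(b x)\, e^{- 3 x^{2}}\, dx$ by parts with $u = \sin(b x)$ and $dv = x\, e^{- 3 x^{2}}\, dx$, giving $v = - \frac{e^{- 3 x^{2}}}{6}$. The boundary term vanishes and
$$\int_{-\infty}^{\infty} x \sin(b x)\, e^{- 3 x^{2}}\, dx = \frac{b}{6} \int_{-\infty}^{\infty} \cos(b x)\, e^{- 3 x^{2}}\, dx,$$
so $I'(b) = - \frac{b}{6}\, I(b)$.

This is a separable first-order ODE; solving with the initial condition $I(0) = \int_{-\infty}^{\infty} 4 e^{- 3 x^{2}}\,dx = \frac{4 \sqrt{3} \sqrt{\pi}}{3}$ gives
$$I(b) = \frac{4 \sqrt{3} \sqrt{\pi} e^{- \frac{b^{2}}{12}}}{3}.$$

Setting $b = 3$:
$$I = \frac{4 \sqrt{3} \sqrt{\pi}}{3 e^{\frac{3}{4}}}.$$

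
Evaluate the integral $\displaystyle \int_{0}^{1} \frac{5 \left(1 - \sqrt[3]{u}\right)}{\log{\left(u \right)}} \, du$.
$- \log{\left(\frac{1024}{243} \right)}$

Replace the exponent $\frac{1}{3}$ by a parameter $a$: let $I(a) = \int_{0}^{1} \frac{5 \left(1 - u^{a}\right)}{\log{\left(u \right)}} \, du$.

Since $\dfrac{\partial}{\partial a}\,u^{a} = u^{a} \ln u$, the $\ln u$ in the denominator cancels and
$$\frac{dI}{da} = \int_{0}^{1} -5 u^{a} \, du = -5 \left[\frac{u^{a+1}}{a+1}\right]_0^1 = - \frac{5}{a + 1}.$$

Integrating with respect to $a$ gives $I(a) = - 5 \log{\left(a + 1 \right)} + C$.

At $a = 0$ the integrand is identically $0$, so $I(0) = 0$. The closed form gives $0$, hence $C = 0$.

Setting $a = \frac{1}{3}$:
$$I = - \log{\left(\frac{1024}{243} \right)}.$$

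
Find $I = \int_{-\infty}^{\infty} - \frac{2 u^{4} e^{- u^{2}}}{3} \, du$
$- \frac{\sqrt{\pi}}{2}$

Begin with the known integral
$$J(a) = \int_{-\infty}^{\infty} - \frac{2 e^{- a u^{2}}}{3} \, du = - \frac{2 \sqrt{\pi}}{3 \sqrt{a}}.$$

Differentiating under the integral sign brings down a factor of $(-u^2)$:
$$\frac{dJ}{da} = \int_{-\infty}^{\infty} \frac{2 u^{2} e^{- a u^{2}}}{3} \, du = \frac{\sqrt{\pi}}{3 a^{\frac{3}{2}}}.$$

Repeating twice in total — each differentiation brings down another $(-u^2)$ — gives
$$\frac{d^{2}J}{da^{2}} = \int_{-\infty}^{\infty} - \frac{2 u^{4} e^{- a u^{2}}}{3} \, du = - \frac{\sqrt{\pi}}{2 a^{\frac{5}{2}}},$$
and the integrand here is exactly the target integrand, so $I = - \frac{\sqrt{\pi}}{2 a^{\frac{5}{2}}}$.

Setting $a = 1$:
$$I = - \frac{\sqrt{\pi}}{2}.$$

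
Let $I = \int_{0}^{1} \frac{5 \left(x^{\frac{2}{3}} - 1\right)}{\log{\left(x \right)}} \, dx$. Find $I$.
$\log{\left(\frac{3125}{243} \right)}$

Replace the exponent $\frac{2}{3}$ by a parameter $a$: let $I(a) = \int_{0}^{1} \frac{5 \left(x^{a} - 1\right)}{\log{\left(x \right)}} \, dx$.

Since $\dfrac{\partial}{\partial a}\,x^{a} = x^{a} \ln x$, the $\ln x$ in the denominator cancels and
$$\frac{dI}{da} = \int_{0}^{1} 5 x^{a} \, dx = 5 \left[\frac{x^{a+1}}{a+1}\right]_0^1 = \frac{5}{a + 1}.$$

Integrating with respect to $a$ gives $I(a) = 5 \log{\left(a + 1 \right)} + C$.

At $a = 0$ the integrand is identically $0$, so $I(0) = 0$. The closed form gives $0$, hence $C = 0$.

Setting $a = \frac{2}{3}$:
$$I = \log{\left(\frac{3125}{243} \right)}.$$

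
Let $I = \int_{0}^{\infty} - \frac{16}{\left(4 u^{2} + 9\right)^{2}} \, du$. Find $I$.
$- \frac{2 \pi}{27}$

Start from the standard arctangent integral
$$J(a) = \int_{0}^{\infty} - \frac{1}{a^{2} + u^{2}} \, du = - \frac{\pi}{2 a}.$$

Differentiating under the integral sign with respect to $a$,
$$\frac{dJ}{da} = \int_{0}^{\infty} \frac{2 a}{\left(a^{2} + u^{2}\right)^{2}} \, du = \frac{\pi}{2 a^{2}},$$
so $\int_{0}^{\infty} - \frac{1}{\left(a^{2} + u^{2}\right)^{2}} \, du = - \frac{\pi}{4 a^{3}}$.

Setting $a = \frac{3}{2}$:
$$I = - \frac{2 \pi}{27}.$$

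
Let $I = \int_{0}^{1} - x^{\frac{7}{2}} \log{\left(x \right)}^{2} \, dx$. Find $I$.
$- \frac{16}{729}$

Consider the simpler parametrised integral
$$J(a) = \int_{0}^{1} - x^{a} \, dx = - \frac{1}{a + 1}.$$

Differentiating under the integral sign brings down a factor of $\ln x$:
$$\frac{dJ}{da} = \int_{0}^{1} - x^{a} \log{\left(x \right)} \, dx = \frac{1}{\left(a + 1\right)^{2}}.$$

Repeating twice in total — each differentiation brings down another $\ln x$ — gives
$$\frac{d^{2}J}{da^{2}} = \int_{0}^{1} - x^{a} \log{\left(x \right)}^{2} \, dx = - \frac{2}{\left(a + 1\right)^{3}},$$
and the integrand here is exactly the target integrand, so $I = - \frac{2}{\left(a + 1\right)^{3}}$.

Setting $a = \frac{7}{2}$:
$$I = - \frac{16}{729}.$$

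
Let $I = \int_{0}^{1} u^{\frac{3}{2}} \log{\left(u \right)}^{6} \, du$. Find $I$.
$\frac{18432}{15625}$

Start from the elementary integral
$$J(a) = \int_{0}^{1} u^{a} \, du = \frac{1}{a + 1}.$$

Differentiating under the integral sign brings down a factor of $\ln u$:
$$\frac{dJ}{da} = \int_{0}^{1} u^{a} \log{\left(u \right)} \, du = - \frac{1}{\left(a + 1\right)^{2}}.$$

Repeating $6$ times in total — each differentiation brings down another $\ln u$ — gives
$$\frac{d^{6}J}{da^{6}} = \int_{0}^{1} u^{a} \log{\left(u \right)}^{6} \, du = \frac{720}{\left(a + 1\right)^{7}},$$
and the integrand here is exactly the target integrand, so $I = \frac{720}{\left(a + 1\right)^{7}}$.

Setting $a = \frac{3}{2}$:
$$I = \frac{18432}{15625}.$$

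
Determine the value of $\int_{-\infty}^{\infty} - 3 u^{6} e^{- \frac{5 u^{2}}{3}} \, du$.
$- \frac{243 \sqrt{15} \sqrt{\pi}}{1000}$

Start from the elementary integral
$$J(a) = \int_{-\infty}^{\infty} - 3 e^{- a u^{2}} \, du = - \frac{3 \sqrt{\pi}}{\sqrt{a}}.$$

Differentiating under the integral sign brings down a factor of $(-u^2)$:
$$\frac{dJ}{da} = \int_{-\infty}^{\infty} 3 u^{2} e^{- a u^{2}} \, du = \frac{3 \sqrt{\pi}}{2 a^{\frac{3}{2}}}.$$

Repeating $3$ times in total — each differentiation brings down another $(-u^2)$ — gives
$$\frac{d^{3}J}{da^{3}} = \int_{-\infty}^{\infty} 3 u^{6} e^{- a u^{2}} \, du = \frac{45 \sqrt{\pi}}{8 a^{\frac{7}{2}}},$$
and the integrand here is $(-1)^{3}$ times the target integrand, so $I = (-1)^{3}\,\frac{d^{3}J}{da^{3}} = - \frac{45 \sqrt{\pi}}{8 a^{\frac{7}{2}}}$.

Setting $a = \frac{5}{3}$:
$$I = - \frac{243 \sqrt{15} \sqrt{\pi}}{1000}.$$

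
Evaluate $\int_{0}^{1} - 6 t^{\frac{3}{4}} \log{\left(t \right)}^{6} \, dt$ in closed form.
$- \frac{70778880}{823543}$

Start from the elementary integral
$$J(a) = \int_{0}^{1} - 6 t^{a} \, dt = - \frac{6}{a + 1}.$$

Differentiating under the integral sign brings down a factor of $\ln t$:
$$\frac{dJ}{da} = \int_{0}^{1} - 6 t^{a} \log{\left(t \right)} \, dt = \frac{6}{\left(a + 1\right)^{2}}.$$

Repeating $6$ times in total — each differentiation brings down another $\ln t$ — gives
$$\frac{d^{6}J}{da^{6}} = \int_{0}^{1} - 6 t^{a} \log{\left(t \right)}^{6} \, dt = - \frac{4320}{\left(a + 1\right)^{7}},$$
and the integrand here is exactly the target integrand, so $I = - \frac{4320}{\left(a + 1\right)^{7}}$.

Setting $a = \frac{3}{4}$:
$$I = - \frac{70778880}{823543}.$$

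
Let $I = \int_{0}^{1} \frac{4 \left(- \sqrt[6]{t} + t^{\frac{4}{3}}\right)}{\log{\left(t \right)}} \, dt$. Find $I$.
$\log{\left(16 \right)}$

Consider the one-parameter family: let $I(a) = \int_{0}^{1} \frac{4 \left(t^{\frac{4}{3}} - t^{a}\right)}{\log{\left(t \right)}} \, dt$.

Since $\dfrac{\partial}{\partial a}\,t^{a} = t^{a} \ln t$, the $\ln t$ in the denominator cancels and
$$\frac{dI}{da} = \int_{0}^{1} -4 t^{a} \, dt = -4 \left[\frac{t^{a+1}}{a+1}\right]_0^1 = - \frac{4}{a + 1}.$$

Integrating with respect to $a$ gives $I(a) = - \log{\left(\frac{81 \left(a + 1\right)^{4}}{2401} \right)} + C$.

At $a = \frac{4}{3}$ the integrand is identically $0$, so $I(\frac{4}{3}) = 0$. The closed form gives $0$, hence $C = 0$.

Setting $a = \frac{1}{6}$:
$$I = \log{\left(16 \right)}.$$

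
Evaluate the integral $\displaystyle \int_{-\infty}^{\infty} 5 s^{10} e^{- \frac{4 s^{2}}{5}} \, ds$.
$\frac{14765625 \sqrt{5} \sqrt{\pi}}{65536}$

Begin with the known integral
$$J(a) = \int_{-\infty}^{\infty} 5 e^{- a s^{2}} \, ds = \frac{5 \sqrt{\pi}}{\sqrt{a}}.$$

Differentiating under the integral sign brings down a factor of $(-s^2)$:
$$\frac{dJ}{da} = \int_{-\infty}^{\infty} - 5 s^{2} e^{- a s^{2}} \, ds = - \frac{5 \sqrt{\pi}}{2 a^{\frac{3}{2}}}.$$

Repeating $5$ times in total — each differentiation brings down another $(-s^2)$ — gives
$$\frac{d^{5}J}{da^{5}} = \int_{-\infty}^{\infty} - 5 s^{10} e^{- a s^{2}} \, ds = - \frac{4725 \sqrt{\pi}}{32 a^{\frac{11}{2}}},$$
and the integrand here is $(-1)^{5}$ times the target integrand, so $I = (-1)^{5}\,\frac{d^{5}J}{da^{5}} = \frac{4725 \sqrt{\pi}}{32 a^{\frac{11}{2}}}$.

Setting $a = \frac{4}{5}$:
$$I = \frac{14765625 \sqrt{5} \sqrt{\pi}}{65536}.$$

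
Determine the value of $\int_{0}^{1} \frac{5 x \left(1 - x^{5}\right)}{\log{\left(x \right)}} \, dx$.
$\log{\left(\frac{32}{16807} \right)}$

Replace the exponent $1$ by a parameter $a$: let $I(a) = \int_{0}^{1} \frac{5 \left(- x^{6} + x^{a}\right)}{\log{\left(x \right)}} \, dx$.

Since $\dfrac{\partial}{\partial a}\,x^{a} = x^{a} \ln x$, the $\ln x$ in the denominator cancels and
$$\frac{dI}{da} = \int_{0}^{1} 5 x^{a} \, dx = 5 \left[\frac{x^{a+1}}{a+1}\right]_0^1 = \frac{5}{a + 1}.$$

Integrating with respect to $a$ gives $I(a) = \log{\left(\frac{\left(a + 1\right)^{5}}{16807} \right)} + C$.

At $a = 6$ the integrand is identically $0$, so $I(6) = 0$. The closed form gives $0$, hence $C = 0$.

Setting $a = 1$:
$$I = \log{\left(\frac{32}{16807} \right)}.$$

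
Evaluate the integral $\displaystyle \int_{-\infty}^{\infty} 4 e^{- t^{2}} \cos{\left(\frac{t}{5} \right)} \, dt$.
$\frac{4 \sqrt{\pi}}{e^{\frac{1}{100}}}$

Treat the cosine frequency as a parameter and define $I(b) = \int_{-\infty}^{\infty} 4 e^{- t^{2}} \cos{\left(b t \right)} \, dt$.

Differentiating under the integral sign,
$$I'(b) = \int_{-\infty}^{\infty} - 4 t e^{- t^{2}} \sin{\left(b t \right)} \, dt.$$

Integrate $\int_{-\infty}^{\infty} t \sin(b t)\, e^{- t^{2}}\, dt$ by parts with $u = \sin(b t)$ and $dv = t\, e^{- t^{2}}\, dt$, giving $v = - \frac{e^{- t^{2}}}{2}$. The boundary term vanishes and
$$\int_{-\infty}^{\infty} t \sin(b t)\, e^{- t^{2}}\, dt = \frac{b}{2} \int_{-\infty}^{\infty} \cos(b t)\, e^{- t^{2}}\, dt,$$
so $I'(b) = - \frac{b}{2}\, I(b)$.

This is a separable first-order ODE; solving with the initial condition $I(0) = \int_{-\infty}^{\infty} 4 e^{- t^{2}}\,dt = 4 \sqrt{\pi}$ gives
$$I(b) = 4 \sqrt{\pi} e^{- \frac{b^{2}}{4}}.$$

Setting $b = \frac{1}{5}$:
$$I = \frac{4 \sqrt{\pi}}{e^{\frac{1}{100}}}.$$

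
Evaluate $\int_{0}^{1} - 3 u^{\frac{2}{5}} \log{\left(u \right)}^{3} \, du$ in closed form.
$\frac{11250}{2401}$

Start from the elementary integral
$$J(a) = \int_{0}^{1} - 3 u^{a} \, du = - \frac{3}{a + 1}.$$

Differentiating under the integral sign brings down a factor of $\ln u$:
$$\frac{dJ}{da} = \int_{0}^{1} - 3 u^{a} \log{\left(u \right)} \, du = \frac{3}{\left(a + 1\right)^{2}}.$$

Repeating $3$ times in total — each differentiation brings down another $\ln u$ — gives
$$\frac{d^{3}J}{da^{3}} = \int_{0}^{1} - 3 u^{a} \log{\left(u \right)}^{3} \, du = \frac{18}{\left(a + 1\right)^{4}},$$
and the integrand here is exactly the target integrand, so $I = \frac{18}{\left(a + 1\right)^{4}}$.

Setting $a = \frac{2}{5}$:
$$I = \frac{11250}{2401}.$$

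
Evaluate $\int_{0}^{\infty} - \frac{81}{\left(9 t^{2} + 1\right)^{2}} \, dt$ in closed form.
$- \frac{27 \pi}{4}$

Begin with the known result
$$J(a) = \int_{0}^{\infty} - \frac{1}{a^{2} + t^{2}} \, dt = - \frac{\pi}{2 a}.$$

Differentiating under the integral sign with respect to $a$,
$$\frac{dJ}{da} = \int_{0}^{\infty} \frac{2 a}{\left(a^{2} + t^{2}\right)^{2}} \, dt = \frac{\pi}{2 a^{2}},$$
so $\int_{0}^{\infty} - \frac{1}{\left(a^{2} + t^{2}\right)^{2}} \, dt = - \frac{\pi}{4 a^{3}}$.

Setting $a = \frac{1}{3}$:
$$I = - \frac{27 \pi}{4}.$$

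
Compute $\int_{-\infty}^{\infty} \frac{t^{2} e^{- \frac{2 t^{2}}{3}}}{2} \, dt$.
$\frac{3 \sqrt{6} \sqrt{\pi}}{16}$

Begin with the known integral
$$J(a) = \int_{-\infty}^{\infty} \frac{e^{- a t^{2}}}{2} \, dt = \frac{\sqrt{\pi}}{2 \sqrt{a}}.$$

Differentiating under the integral sign brings down a factor of $(-t^2)$:
$$\frac{dJ}{da} = \int_{-\infty}^{\infty} - \frac{t^{2} e^{- a t^{2}}}{2} \, dt = - \frac{\sqrt{\pi}}{4 a^{\frac{3}{2}}}.$$

The integral on the left is $-I$, so $I = \frac{\sqrt{\pi}}{4 a^{\frac{3}{2}}}$.

Setting $a = \frac{2}{3}$:
$$I = \frac{3 \sqrt{6} \sqrt{\pi}}{16}.$$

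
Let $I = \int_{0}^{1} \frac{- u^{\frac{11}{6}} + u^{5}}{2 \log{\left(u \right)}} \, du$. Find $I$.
$- \frac{\log{\left(17 \right)}}{2} + \log{\left(6 \right)}$

Introduce a parameter $a$ in the exponent: let $I(a) = \int_{0}^{1} \frac{- u^{\frac{11}{6}} + u^{a}}{2 \log{\left(u \right)}} \, du$.

Since $\dfrac{\partial}{\partial a}\,u^{a} = u^{a} \ln u$, the $\ln u$ in the denominator cancels and
$$\frac{dI}{da} = \int_{0}^{1} \frac{1}{2} u^{a} \, du = \frac{1}{2} \left[\frac{u^{a+1}}{a+1}\right]_0^1 = \frac{1}{2 \left(a + 1\right)}.$$

Integrating with respect to $a$ gives $I(a) = \log{\left(\frac{\sqrt{102} \sqrt{a + 1}}{17} \right)} + C$.

At $a = \frac{11}{6}$ the integrand is identically $0$, so $I(\frac{11}{6}) = 0$. The closed form gives $0$, hence $C = 0$.

Setting $a = 5$:
$$I = - \frac{\log{\left(17 \right)}}{2} + \log{\left(6 \right)}.$$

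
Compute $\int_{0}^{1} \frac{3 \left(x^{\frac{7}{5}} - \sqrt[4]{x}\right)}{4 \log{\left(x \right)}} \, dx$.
$\log{\left(\frac{8 \cdot 3^{\frac{3}{4}} \sqrt{5}}{25} \right)}$

Replace the exponent $\frac{1}{4}$ by a parameter $a$: let $I(a) = \int_{0}^{1} \frac{3 \left(x^{\frac{7}{5}} - x^{a}\right)}{4 \log{\left(x \right)}} \, dx$.

Since $\dfrac{\partial}{\partial a}\,x^{a} = x^{a} \ln x$, the $\ln x$ in the denominator cancels and
$$\frac{dI}{da} = \int_{0}^{1} - \frac{3}{4} x^{a} \, dx = - \frac{3}{4} \left[\frac{x^{a+1}}{a+1}\right]_0^1 = - \frac{3}{4 a + 4}.$$

Integrating with respect to $a$ gives $I(a) = - \frac{3 \log{\left(a + 1 \right)}}{4} - \frac{3 \log{\left(5 \right)}}{4} + \frac{3 \log{\left(12 \right)}}{4} + C$.

At $a = \frac{7}{5}$ the integrand is identically $0$, so $I(\frac{7}{5}) = 0$. The closed form gives $0$, hence $C = 0$.

Setting $a = \frac{1}{4}$:
$$I = \log{\left(\frac{8 \cdot 3^{\frac{3}{4}} \sqrt{5}}{25} \right)}.$$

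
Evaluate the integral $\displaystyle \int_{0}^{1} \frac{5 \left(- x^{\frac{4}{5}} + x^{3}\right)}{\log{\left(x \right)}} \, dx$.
$\log{\left(\frac{3200000}{59049} \right)}$

Introduce a parameter $a$ in the exponent: let $I(a) = \int_{0}^{1} \frac{5 \left(- x^{\frac{4}{5}} + x^{a}\right)}{\log{\left(x \right)}} \, dx$.

Since $\dfrac{\partial}{\partial a}\,x^{a} = x^{a} \ln x$, the $\ln x$ in the denominator cancels and
$$\frac{dI}{da} = \int_{0}^{1} 5 x^{a} \, dx = 5 \left[\frac{x^{a+1}}{a+1}\right]_0^1 = \frac{5}{a + 1}.$$

Integrating with respect to $a$ gives $I(a) = \log{\left(\frac{3125 \left(a + 1\right)^{5}}{59049} \right)} + C$.

At $a = \frac{4}{5}$ the integrand is identically $0$, so $I(\frac{4}{5}) = 0$. The closed form gives $0$, hence $C = 0$.

Setting $a = 3$:
$$I = \log{\left(\frac{3200000}{59049} \right)}.$$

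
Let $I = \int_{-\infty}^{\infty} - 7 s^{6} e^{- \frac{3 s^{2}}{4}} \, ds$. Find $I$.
$- \frac{560 \sqrt{3} \sqrt{\pi}}{27}$

Consider the simpler parametrised integral
$$J(a) = \int_{-\infty}^{\infty} - 7 e^{- a s^{2}} \, ds = - \frac{7 \sqrt{\pi}}{\sqrt{a}}.$$

Differentiating under the integral sign brings down a factor of $(-s^2)$:
$$\frac{dJ}{da} = \int_{-\infty}^{\infty} 7 s^{2} e^{- a s^{2}} \, ds = \frac{7 \sqrt{\pi}}{2 a^{\frac{3}{2}}}.$$

Repeating $3$ times in total — each differentiation brings down another $(-s^2)$ — gives
$$\frac{d^{3}J}{da^{3}} = \int_{-\infty}^{\infty} 7 s^{6} e^{- a s^{2}} \, ds = \frac{105 \sqrt{\pi}}{8 a^{\frac{7}{2}}},$$
and the integrand here is $(-1)^{3}$ times the target integrand, so $I = (-1)^{3}\,\frac{d^{3}J}{da^{3}} = - \frac{105 \sqrt{\pi}}{8 a^{\frac{7}{2}}}$.

Setting $a = \frac{3}{4}$:
$$I = - \frac{560 \sqrt{3} \sqrt{\pi}}{27}.$$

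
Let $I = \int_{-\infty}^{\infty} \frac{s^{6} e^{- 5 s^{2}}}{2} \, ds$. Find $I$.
$\frac{3 \sqrt{5} \sqrt{\pi}}{2000}$

Start from the elementary integral
$$J(a) = \int_{-\infty}^{\infty} \frac{e^{- a s^{2}}}{2} \, ds = \frac{\sqrt{\pi}}{2 \sqrt{a}}.$$

Differentiating under the integral sign brings down a factor of $(-s^2)$:
$$\frac{dJ}{da} = \int_{-\infty}^{\infty} - \frac{s^{2} e^{- a s^{2}}}{2} \, ds = - \frac{\sqrt{\pi}}{4 a^{\frac{3}{2}}}.$$

Repeating $3$ times in total — each differentiation brings down another $(-s^2)$ — gives
$$\frac{d^{3}J}{da^{3}} = \int_{-\infty}^{\infty} - \frac{s^{6} e^{- a s^{2}}}{2} \, ds = - \frac{15 \sqrt{\pi}}{16 a^{\frac{7}{2}}},$$
and the integrand here is $(-1)^{3}$ times the target integrand, so $I = (-1)^{3}\,\frac{d^{3}J}{da^{3}} = \frac{15 \sqrt{\pi}}{16 a^{\frac{7}{2}}}$.

Setting $a = 5$:
$$I = \frac{3 \sqrt{5} \sqrt{\pi}}{2000}.$$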